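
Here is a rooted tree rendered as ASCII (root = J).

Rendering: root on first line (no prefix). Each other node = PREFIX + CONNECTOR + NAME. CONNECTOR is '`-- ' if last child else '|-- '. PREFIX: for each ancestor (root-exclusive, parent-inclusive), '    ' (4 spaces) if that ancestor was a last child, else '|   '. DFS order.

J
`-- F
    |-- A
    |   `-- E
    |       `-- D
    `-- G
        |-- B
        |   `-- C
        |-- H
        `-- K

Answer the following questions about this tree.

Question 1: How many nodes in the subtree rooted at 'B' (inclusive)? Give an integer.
Subtree rooted at B contains: B, C
Count = 2

Answer: 2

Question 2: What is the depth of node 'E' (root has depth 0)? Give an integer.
Path from root to E: J -> F -> A -> E
Depth = number of edges = 3

Answer: 3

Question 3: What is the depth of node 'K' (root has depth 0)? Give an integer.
Answer: 3

Derivation:
Path from root to K: J -> F -> G -> K
Depth = number of edges = 3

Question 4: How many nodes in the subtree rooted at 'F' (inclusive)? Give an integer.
Answer: 9

Derivation:
Subtree rooted at F contains: A, B, C, D, E, F, G, H, K
Count = 9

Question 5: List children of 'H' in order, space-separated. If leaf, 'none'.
Node H's children (from adjacency): (leaf)

Answer: none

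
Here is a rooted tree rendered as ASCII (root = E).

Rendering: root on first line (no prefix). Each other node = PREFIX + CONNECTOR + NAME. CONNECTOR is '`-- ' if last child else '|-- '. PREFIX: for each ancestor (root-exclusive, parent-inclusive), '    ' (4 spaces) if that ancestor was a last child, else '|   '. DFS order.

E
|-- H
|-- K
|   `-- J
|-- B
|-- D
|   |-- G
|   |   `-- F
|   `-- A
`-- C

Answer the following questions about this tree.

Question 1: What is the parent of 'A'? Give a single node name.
Answer: D

Derivation:
Scan adjacency: A appears as child of D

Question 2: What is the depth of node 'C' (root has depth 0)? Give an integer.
Path from root to C: E -> C
Depth = number of edges = 1

Answer: 1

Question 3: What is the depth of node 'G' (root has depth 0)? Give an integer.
Path from root to G: E -> D -> G
Depth = number of edges = 2

Answer: 2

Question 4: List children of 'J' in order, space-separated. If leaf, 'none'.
Node J's children (from adjacency): (leaf)

Answer: none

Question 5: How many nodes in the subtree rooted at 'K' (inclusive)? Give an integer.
Subtree rooted at K contains: J, K
Count = 2

Answer: 2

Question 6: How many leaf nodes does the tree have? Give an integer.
Leaves (nodes with no children): A, B, C, F, H, J

Answer: 6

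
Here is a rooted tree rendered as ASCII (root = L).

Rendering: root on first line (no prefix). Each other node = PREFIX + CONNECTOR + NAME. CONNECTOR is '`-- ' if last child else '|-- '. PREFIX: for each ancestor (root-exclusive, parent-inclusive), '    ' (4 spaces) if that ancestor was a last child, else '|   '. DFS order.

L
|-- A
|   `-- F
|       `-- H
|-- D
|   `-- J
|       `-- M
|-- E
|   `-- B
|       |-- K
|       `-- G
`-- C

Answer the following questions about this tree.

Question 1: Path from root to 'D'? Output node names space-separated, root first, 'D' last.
Answer: L D

Derivation:
Walk down from root: L -> D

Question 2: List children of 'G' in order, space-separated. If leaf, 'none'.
Node G's children (from adjacency): (leaf)

Answer: none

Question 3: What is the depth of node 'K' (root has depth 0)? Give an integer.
Answer: 3

Derivation:
Path from root to K: L -> E -> B -> K
Depth = number of edges = 3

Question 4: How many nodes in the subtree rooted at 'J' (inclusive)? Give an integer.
Subtree rooted at J contains: J, M
Count = 2

Answer: 2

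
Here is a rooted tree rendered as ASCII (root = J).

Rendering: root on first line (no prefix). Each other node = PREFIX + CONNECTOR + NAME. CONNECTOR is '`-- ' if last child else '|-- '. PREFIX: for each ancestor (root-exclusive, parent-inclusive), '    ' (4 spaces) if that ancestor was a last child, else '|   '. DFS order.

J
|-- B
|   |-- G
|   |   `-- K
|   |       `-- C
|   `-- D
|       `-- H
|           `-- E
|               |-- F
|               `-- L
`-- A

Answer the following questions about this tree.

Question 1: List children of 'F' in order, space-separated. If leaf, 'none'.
Node F's children (from adjacency): (leaf)

Answer: none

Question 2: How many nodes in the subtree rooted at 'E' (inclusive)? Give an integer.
Subtree rooted at E contains: E, F, L
Count = 3

Answer: 3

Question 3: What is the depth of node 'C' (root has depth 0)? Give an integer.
Path from root to C: J -> B -> G -> K -> C
Depth = number of edges = 4

Answer: 4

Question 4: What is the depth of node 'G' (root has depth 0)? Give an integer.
Answer: 2

Derivation:
Path from root to G: J -> B -> G
Depth = number of edges = 2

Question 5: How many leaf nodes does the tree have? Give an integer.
Answer: 4

Derivation:
Leaves (nodes with no children): A, C, F, L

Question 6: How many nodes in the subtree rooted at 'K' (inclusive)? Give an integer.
Subtree rooted at K contains: C, K
Count = 2

Answer: 2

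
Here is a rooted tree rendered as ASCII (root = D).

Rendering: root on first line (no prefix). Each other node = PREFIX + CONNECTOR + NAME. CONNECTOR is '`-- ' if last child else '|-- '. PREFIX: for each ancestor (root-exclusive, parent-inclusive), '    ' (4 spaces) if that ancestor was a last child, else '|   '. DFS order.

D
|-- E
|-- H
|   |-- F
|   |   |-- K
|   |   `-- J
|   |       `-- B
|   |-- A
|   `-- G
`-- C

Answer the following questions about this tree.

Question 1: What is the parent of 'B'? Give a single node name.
Answer: J

Derivation:
Scan adjacency: B appears as child of J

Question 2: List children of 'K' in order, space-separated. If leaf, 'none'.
Node K's children (from adjacency): (leaf)

Answer: none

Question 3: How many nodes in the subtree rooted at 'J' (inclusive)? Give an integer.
Subtree rooted at J contains: B, J
Count = 2

Answer: 2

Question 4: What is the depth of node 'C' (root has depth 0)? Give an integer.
Answer: 1

Derivation:
Path from root to C: D -> C
Depth = number of edges = 1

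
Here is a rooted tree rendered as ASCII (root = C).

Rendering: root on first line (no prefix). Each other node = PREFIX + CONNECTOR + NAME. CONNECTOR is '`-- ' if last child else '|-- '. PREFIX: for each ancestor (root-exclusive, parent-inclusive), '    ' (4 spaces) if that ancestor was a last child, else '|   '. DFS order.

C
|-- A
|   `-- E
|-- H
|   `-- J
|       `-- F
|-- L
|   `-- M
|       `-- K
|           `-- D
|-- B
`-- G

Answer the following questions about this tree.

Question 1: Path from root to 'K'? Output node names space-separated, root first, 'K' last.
Walk down from root: C -> L -> M -> K

Answer: C L M K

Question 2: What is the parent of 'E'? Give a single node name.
Scan adjacency: E appears as child of A

Answer: A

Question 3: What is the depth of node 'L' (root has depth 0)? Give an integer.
Path from root to L: C -> L
Depth = number of edges = 1

Answer: 1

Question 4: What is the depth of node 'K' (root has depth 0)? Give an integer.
Path from root to K: C -> L -> M -> K
Depth = number of edges = 3

Answer: 3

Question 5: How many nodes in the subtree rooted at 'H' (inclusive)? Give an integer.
Answer: 3

Derivation:
Subtree rooted at H contains: F, H, J
Count = 3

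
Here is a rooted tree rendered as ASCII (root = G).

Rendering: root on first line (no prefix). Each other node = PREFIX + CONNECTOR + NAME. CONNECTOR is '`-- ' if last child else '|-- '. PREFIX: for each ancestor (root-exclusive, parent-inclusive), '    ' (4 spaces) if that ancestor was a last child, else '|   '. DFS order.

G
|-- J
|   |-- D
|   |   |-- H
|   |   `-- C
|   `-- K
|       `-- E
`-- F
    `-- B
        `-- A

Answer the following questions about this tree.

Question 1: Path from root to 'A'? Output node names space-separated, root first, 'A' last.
Walk down from root: G -> F -> B -> A

Answer: G F B A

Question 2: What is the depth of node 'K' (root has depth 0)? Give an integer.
Answer: 2

Derivation:
Path from root to K: G -> J -> K
Depth = number of edges = 2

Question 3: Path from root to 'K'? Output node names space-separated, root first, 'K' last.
Walk down from root: G -> J -> K

Answer: G J K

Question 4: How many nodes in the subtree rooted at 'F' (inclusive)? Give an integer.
Subtree rooted at F contains: A, B, F
Count = 3

Answer: 3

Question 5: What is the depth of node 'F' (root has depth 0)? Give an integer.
Path from root to F: G -> F
Depth = number of edges = 1

Answer: 1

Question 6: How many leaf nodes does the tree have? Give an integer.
Leaves (nodes with no children): A, C, E, H

Answer: 4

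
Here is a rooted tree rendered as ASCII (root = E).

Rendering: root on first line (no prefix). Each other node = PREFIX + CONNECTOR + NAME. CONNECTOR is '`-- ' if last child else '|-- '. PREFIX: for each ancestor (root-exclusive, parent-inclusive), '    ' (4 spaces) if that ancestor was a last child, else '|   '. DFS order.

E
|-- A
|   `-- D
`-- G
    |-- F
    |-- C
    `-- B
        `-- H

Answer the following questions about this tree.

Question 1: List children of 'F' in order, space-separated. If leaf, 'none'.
Answer: none

Derivation:
Node F's children (from adjacency): (leaf)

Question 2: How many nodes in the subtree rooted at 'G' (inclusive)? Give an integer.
Subtree rooted at G contains: B, C, F, G, H
Count = 5

Answer: 5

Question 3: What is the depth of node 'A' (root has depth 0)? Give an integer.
Answer: 1

Derivation:
Path from root to A: E -> A
Depth = number of edges = 1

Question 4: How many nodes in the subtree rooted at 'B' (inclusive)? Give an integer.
Subtree rooted at B contains: B, H
Count = 2

Answer: 2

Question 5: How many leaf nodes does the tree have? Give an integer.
Leaves (nodes with no children): C, D, F, H

Answer: 4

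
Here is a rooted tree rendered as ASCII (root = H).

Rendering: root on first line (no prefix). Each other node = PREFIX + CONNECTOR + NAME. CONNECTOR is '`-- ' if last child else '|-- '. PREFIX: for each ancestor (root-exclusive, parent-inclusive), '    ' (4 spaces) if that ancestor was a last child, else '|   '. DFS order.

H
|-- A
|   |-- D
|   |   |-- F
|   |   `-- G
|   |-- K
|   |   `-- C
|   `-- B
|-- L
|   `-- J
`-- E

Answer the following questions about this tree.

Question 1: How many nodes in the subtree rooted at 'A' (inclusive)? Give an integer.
Subtree rooted at A contains: A, B, C, D, F, G, K
Count = 7

Answer: 7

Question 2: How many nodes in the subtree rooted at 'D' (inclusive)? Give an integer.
Subtree rooted at D contains: D, F, G
Count = 3

Answer: 3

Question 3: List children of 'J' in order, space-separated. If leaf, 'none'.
Answer: none

Derivation:
Node J's children (from adjacency): (leaf)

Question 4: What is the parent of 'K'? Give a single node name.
Answer: A

Derivation:
Scan adjacency: K appears as child of A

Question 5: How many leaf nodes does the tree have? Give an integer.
Answer: 6

Derivation:
Leaves (nodes with no children): B, C, E, F, G, J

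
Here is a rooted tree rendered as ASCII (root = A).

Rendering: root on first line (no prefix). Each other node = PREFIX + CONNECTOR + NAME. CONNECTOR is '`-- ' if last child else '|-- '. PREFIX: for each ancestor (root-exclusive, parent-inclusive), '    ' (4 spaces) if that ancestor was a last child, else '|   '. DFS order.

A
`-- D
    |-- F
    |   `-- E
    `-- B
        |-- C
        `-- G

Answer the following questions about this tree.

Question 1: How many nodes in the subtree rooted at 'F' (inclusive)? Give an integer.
Subtree rooted at F contains: E, F
Count = 2

Answer: 2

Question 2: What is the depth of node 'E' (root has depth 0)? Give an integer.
Path from root to E: A -> D -> F -> E
Depth = number of edges = 3

Answer: 3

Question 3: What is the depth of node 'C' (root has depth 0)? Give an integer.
Answer: 3

Derivation:
Path from root to C: A -> D -> B -> C
Depth = number of edges = 3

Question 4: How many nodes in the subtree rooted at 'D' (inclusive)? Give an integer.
Answer: 6

Derivation:
Subtree rooted at D contains: B, C, D, E, F, G
Count = 6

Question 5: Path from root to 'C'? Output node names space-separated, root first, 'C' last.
Walk down from root: A -> D -> B -> C

Answer: A D B C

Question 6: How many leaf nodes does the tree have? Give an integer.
Answer: 3

Derivation:
Leaves (nodes with no children): C, E, G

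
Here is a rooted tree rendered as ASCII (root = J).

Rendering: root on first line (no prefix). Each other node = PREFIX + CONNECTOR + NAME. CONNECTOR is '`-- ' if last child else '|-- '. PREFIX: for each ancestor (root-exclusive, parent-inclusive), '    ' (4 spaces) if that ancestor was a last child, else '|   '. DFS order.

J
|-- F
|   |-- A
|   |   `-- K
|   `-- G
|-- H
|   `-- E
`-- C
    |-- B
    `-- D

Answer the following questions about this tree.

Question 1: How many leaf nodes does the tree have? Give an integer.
Leaves (nodes with no children): B, D, E, G, K

Answer: 5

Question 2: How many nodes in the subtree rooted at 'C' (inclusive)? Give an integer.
Subtree rooted at C contains: B, C, D
Count = 3

Answer: 3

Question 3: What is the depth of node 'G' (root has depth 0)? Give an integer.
Answer: 2

Derivation:
Path from root to G: J -> F -> G
Depth = number of edges = 2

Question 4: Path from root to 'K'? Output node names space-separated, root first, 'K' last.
Answer: J F A K

Derivation:
Walk down from root: J -> F -> A -> K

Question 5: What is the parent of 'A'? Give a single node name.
Answer: F

Derivation:
Scan adjacency: A appears as child of F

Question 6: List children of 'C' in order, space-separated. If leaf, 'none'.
Answer: B D

Derivation:
Node C's children (from adjacency): B, D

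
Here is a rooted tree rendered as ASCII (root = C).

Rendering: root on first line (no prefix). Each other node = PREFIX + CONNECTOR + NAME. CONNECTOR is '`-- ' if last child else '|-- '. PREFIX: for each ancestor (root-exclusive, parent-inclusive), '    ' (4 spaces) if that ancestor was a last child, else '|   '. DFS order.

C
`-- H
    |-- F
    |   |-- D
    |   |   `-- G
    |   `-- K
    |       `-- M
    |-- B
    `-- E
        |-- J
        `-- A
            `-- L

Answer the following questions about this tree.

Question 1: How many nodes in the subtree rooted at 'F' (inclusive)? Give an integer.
Subtree rooted at F contains: D, F, G, K, M
Count = 5

Answer: 5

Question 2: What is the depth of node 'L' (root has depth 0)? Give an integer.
Path from root to L: C -> H -> E -> A -> L
Depth = number of edges = 4

Answer: 4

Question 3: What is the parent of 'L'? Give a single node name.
Answer: A

Derivation:
Scan adjacency: L appears as child of A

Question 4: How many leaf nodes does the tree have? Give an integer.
Leaves (nodes with no children): B, G, J, L, M

Answer: 5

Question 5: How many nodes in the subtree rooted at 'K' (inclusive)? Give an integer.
Answer: 2

Derivation:
Subtree rooted at K contains: K, M
Count = 2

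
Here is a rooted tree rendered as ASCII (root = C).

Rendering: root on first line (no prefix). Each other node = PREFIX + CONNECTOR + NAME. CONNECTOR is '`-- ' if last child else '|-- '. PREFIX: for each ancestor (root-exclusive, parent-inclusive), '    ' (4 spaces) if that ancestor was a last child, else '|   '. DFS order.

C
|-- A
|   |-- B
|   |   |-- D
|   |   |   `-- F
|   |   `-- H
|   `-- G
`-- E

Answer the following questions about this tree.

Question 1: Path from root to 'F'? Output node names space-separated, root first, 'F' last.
Walk down from root: C -> A -> B -> D -> F

Answer: C A B D F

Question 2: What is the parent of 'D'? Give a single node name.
Answer: B

Derivation:
Scan adjacency: D appears as child of B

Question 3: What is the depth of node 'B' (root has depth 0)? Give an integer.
Path from root to B: C -> A -> B
Depth = number of edges = 2

Answer: 2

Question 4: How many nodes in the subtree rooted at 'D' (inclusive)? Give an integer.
Subtree rooted at D contains: D, F
Count = 2

Answer: 2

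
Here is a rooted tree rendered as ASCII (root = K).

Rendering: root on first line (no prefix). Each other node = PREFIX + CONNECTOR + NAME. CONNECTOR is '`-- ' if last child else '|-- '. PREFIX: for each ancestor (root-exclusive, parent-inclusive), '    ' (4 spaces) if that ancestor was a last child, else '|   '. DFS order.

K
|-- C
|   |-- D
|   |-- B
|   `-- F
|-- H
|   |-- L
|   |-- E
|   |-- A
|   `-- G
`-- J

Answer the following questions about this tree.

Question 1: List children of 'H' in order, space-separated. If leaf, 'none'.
Answer: L E A G

Derivation:
Node H's children (from adjacency): L, E, A, G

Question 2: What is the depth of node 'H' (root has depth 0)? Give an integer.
Answer: 1

Derivation:
Path from root to H: K -> H
Depth = number of edges = 1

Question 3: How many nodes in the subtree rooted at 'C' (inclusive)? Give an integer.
Subtree rooted at C contains: B, C, D, F
Count = 4

Answer: 4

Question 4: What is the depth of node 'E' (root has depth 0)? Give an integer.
Path from root to E: K -> H -> E
Depth = number of edges = 2

Answer: 2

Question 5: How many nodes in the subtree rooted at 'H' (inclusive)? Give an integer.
Answer: 5

Derivation:
Subtree rooted at H contains: A, E, G, H, L
Count = 5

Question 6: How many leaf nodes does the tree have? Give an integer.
Answer: 8

Derivation:
Leaves (nodes with no children): A, B, D, E, F, G, J, L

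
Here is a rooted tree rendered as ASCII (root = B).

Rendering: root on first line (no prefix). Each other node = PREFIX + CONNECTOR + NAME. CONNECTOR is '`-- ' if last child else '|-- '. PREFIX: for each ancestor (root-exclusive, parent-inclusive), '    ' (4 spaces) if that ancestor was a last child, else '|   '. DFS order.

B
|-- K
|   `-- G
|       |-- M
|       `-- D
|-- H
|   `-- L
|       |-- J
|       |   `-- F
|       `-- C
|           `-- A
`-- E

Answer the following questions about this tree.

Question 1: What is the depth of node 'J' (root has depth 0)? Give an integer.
Answer: 3

Derivation:
Path from root to J: B -> H -> L -> J
Depth = number of edges = 3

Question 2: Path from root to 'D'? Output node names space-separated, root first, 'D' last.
Walk down from root: B -> K -> G -> D

Answer: B K G D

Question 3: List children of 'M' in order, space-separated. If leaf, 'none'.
Answer: none

Derivation:
Node M's children (from adjacency): (leaf)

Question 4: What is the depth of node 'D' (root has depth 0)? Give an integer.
Path from root to D: B -> K -> G -> D
Depth = number of edges = 3

Answer: 3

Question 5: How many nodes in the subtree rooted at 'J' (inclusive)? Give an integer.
Answer: 2

Derivation:
Subtree rooted at J contains: F, J
Count = 2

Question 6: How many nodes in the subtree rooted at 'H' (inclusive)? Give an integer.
Subtree rooted at H contains: A, C, F, H, J, L
Count = 6

Answer: 6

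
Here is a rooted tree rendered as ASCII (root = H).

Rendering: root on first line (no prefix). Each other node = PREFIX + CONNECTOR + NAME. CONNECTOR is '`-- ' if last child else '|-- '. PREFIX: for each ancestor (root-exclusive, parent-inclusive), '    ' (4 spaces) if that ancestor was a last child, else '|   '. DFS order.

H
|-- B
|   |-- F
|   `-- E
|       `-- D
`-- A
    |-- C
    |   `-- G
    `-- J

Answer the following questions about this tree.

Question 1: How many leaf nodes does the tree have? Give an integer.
Answer: 4

Derivation:
Leaves (nodes with no children): D, F, G, J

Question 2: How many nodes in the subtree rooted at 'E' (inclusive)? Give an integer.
Subtree rooted at E contains: D, E
Count = 2

Answer: 2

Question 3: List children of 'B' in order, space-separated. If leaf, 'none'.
Node B's children (from adjacency): F, E

Answer: F E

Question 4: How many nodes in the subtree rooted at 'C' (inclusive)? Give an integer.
Answer: 2

Derivation:
Subtree rooted at C contains: C, G
Count = 2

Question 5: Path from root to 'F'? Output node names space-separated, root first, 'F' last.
Walk down from root: H -> B -> F

Answer: H B F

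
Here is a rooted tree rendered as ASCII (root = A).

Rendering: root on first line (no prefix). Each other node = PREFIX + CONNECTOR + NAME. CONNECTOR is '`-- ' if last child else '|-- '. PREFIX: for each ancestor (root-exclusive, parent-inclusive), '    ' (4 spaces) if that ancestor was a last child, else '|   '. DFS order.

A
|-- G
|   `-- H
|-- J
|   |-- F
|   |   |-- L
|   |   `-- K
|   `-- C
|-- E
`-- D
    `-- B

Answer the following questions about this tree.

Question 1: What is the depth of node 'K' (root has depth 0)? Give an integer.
Path from root to K: A -> J -> F -> K
Depth = number of edges = 3

Answer: 3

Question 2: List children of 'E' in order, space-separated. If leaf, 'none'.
Node E's children (from adjacency): (leaf)

Answer: none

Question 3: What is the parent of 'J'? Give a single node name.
Scan adjacency: J appears as child of A

Answer: A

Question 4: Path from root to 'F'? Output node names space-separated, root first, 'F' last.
Answer: A J F

Derivation:
Walk down from root: A -> J -> F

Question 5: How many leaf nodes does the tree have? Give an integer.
Leaves (nodes with no children): B, C, E, H, K, L

Answer: 6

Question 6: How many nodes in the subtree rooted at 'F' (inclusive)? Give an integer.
Subtree rooted at F contains: F, K, L
Count = 3

Answer: 3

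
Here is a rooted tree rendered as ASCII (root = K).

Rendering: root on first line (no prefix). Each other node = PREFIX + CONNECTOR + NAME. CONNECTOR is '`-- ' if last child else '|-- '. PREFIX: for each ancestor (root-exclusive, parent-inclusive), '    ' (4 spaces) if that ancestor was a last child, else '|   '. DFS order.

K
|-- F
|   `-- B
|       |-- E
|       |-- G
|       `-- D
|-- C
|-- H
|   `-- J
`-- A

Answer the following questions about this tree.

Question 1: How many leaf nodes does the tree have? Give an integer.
Leaves (nodes with no children): A, C, D, E, G, J

Answer: 6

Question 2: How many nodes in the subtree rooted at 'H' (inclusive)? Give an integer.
Subtree rooted at H contains: H, J
Count = 2

Answer: 2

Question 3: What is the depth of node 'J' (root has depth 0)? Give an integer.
Path from root to J: K -> H -> J
Depth = number of edges = 2

Answer: 2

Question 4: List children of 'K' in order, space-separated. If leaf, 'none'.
Answer: F C H A

Derivation:
Node K's children (from adjacency): F, C, H, A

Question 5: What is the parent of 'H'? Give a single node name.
Answer: K

Derivation:
Scan adjacency: H appears as child of K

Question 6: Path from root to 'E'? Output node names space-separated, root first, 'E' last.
Walk down from root: K -> F -> B -> E

Answer: K F B E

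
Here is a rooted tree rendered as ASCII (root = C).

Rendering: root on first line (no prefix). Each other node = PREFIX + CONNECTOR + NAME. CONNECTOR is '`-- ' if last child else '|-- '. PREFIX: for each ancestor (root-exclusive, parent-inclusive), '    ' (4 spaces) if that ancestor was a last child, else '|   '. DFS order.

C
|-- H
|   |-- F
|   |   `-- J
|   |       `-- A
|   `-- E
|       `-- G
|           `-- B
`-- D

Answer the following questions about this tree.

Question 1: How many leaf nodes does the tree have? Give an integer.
Answer: 3

Derivation:
Leaves (nodes with no children): A, B, D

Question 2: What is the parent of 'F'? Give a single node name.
Scan adjacency: F appears as child of H

Answer: H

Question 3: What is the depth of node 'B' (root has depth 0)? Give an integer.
Path from root to B: C -> H -> E -> G -> B
Depth = number of edges = 4

Answer: 4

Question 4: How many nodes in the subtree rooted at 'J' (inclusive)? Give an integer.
Answer: 2

Derivation:
Subtree rooted at J contains: A, J
Count = 2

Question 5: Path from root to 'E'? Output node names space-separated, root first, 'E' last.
Answer: C H E

Derivation:
Walk down from root: C -> H -> E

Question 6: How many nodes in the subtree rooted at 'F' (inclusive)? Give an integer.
Answer: 3

Derivation:
Subtree rooted at F contains: A, F, J
Count = 3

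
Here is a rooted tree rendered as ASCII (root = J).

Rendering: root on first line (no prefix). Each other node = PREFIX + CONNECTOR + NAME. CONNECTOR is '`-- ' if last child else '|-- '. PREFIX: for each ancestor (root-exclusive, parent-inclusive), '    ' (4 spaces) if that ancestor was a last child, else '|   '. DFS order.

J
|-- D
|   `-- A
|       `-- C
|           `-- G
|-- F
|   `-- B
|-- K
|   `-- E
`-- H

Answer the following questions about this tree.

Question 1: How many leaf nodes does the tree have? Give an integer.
Leaves (nodes with no children): B, E, G, H

Answer: 4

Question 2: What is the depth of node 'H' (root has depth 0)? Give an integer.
Answer: 1

Derivation:
Path from root to H: J -> H
Depth = number of edges = 1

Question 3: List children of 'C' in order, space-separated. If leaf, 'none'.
Node C's children (from adjacency): G

Answer: G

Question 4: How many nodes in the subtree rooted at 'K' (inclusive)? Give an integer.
Answer: 2

Derivation:
Subtree rooted at K contains: E, K
Count = 2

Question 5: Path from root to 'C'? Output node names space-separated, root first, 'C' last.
Answer: J D A C

Derivation:
Walk down from root: J -> D -> A -> C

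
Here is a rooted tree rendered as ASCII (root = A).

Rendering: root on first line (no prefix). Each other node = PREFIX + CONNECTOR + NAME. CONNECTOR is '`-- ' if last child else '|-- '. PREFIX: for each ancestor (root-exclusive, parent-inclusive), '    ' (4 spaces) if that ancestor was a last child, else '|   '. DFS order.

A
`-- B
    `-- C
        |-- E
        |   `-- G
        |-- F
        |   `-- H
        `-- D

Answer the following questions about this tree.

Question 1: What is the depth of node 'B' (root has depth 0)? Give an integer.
Answer: 1

Derivation:
Path from root to B: A -> B
Depth = number of edges = 1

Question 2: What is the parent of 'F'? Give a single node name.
Answer: C

Derivation:
Scan adjacency: F appears as child of C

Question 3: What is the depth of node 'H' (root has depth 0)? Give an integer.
Path from root to H: A -> B -> C -> F -> H
Depth = number of edges = 4

Answer: 4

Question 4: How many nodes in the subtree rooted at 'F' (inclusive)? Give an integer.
Subtree rooted at F contains: F, H
Count = 2

Answer: 2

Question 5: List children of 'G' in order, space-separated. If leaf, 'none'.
Answer: none

Derivation:
Node G's children (from adjacency): (leaf)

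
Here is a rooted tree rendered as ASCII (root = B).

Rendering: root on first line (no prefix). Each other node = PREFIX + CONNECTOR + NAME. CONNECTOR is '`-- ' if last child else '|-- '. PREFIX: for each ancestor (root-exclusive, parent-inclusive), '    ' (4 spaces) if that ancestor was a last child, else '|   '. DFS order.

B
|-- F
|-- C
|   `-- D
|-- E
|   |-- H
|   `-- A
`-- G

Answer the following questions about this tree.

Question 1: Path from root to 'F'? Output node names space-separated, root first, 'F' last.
Walk down from root: B -> F

Answer: B F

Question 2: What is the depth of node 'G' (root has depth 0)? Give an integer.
Answer: 1

Derivation:
Path from root to G: B -> G
Depth = number of edges = 1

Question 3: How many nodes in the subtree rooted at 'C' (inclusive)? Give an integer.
Answer: 2

Derivation:
Subtree rooted at C contains: C, D
Count = 2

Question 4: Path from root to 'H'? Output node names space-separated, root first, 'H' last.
Walk down from root: B -> E -> H

Answer: B E H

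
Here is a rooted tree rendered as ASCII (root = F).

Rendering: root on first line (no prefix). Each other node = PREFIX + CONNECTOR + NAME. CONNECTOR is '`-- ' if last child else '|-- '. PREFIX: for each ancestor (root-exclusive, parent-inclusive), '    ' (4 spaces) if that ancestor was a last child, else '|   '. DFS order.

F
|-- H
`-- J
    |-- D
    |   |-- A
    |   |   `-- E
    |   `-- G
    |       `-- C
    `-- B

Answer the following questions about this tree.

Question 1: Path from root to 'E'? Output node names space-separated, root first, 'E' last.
Answer: F J D A E

Derivation:
Walk down from root: F -> J -> D -> A -> E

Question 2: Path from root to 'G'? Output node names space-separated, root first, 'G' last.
Answer: F J D G

Derivation:
Walk down from root: F -> J -> D -> G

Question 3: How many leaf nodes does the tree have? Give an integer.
Leaves (nodes with no children): B, C, E, H

Answer: 4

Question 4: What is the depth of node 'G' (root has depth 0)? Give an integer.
Path from root to G: F -> J -> D -> G
Depth = number of edges = 3

Answer: 3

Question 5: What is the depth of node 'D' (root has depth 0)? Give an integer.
Answer: 2

Derivation:
Path from root to D: F -> J -> D
Depth = number of edges = 2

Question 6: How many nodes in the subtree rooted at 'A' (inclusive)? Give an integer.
Subtree rooted at A contains: A, E
Count = 2

Answer: 2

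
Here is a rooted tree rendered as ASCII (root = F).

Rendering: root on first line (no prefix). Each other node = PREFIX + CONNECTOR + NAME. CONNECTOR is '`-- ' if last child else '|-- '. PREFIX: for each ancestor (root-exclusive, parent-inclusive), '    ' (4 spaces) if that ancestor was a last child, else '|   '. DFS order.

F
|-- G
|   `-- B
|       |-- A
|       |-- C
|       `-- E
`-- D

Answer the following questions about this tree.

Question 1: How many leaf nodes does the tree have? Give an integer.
Answer: 4

Derivation:
Leaves (nodes with no children): A, C, D, E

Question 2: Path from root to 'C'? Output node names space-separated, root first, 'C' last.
Walk down from root: F -> G -> B -> C

Answer: F G B C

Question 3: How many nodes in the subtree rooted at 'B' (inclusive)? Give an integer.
Answer: 4

Derivation:
Subtree rooted at B contains: A, B, C, E
Count = 4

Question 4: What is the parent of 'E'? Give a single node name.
Answer: B

Derivation:
Scan adjacency: E appears as child of B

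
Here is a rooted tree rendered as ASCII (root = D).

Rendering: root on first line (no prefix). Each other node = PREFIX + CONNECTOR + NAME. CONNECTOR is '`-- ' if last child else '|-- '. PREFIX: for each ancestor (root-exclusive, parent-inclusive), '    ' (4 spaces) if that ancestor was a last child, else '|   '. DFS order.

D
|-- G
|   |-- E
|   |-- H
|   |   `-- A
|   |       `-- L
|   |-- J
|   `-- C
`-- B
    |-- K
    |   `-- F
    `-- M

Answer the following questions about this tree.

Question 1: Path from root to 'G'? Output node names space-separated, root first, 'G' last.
Walk down from root: D -> G

Answer: D G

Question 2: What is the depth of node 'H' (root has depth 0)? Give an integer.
Answer: 2

Derivation:
Path from root to H: D -> G -> H
Depth = number of edges = 2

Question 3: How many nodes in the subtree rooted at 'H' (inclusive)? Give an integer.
Subtree rooted at H contains: A, H, L
Count = 3

Answer: 3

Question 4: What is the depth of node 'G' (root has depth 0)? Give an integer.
Answer: 1

Derivation:
Path from root to G: D -> G
Depth = number of edges = 1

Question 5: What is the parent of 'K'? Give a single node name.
Answer: B

Derivation:
Scan adjacency: K appears as child of B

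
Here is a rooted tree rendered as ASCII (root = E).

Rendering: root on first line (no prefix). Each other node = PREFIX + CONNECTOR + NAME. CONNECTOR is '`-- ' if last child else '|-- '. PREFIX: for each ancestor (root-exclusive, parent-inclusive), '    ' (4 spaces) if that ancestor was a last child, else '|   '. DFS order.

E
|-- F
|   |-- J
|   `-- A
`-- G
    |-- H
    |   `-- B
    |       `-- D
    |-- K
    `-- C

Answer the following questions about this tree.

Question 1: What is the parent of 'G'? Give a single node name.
Scan adjacency: G appears as child of E

Answer: E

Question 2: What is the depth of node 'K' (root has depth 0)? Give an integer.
Answer: 2

Derivation:
Path from root to K: E -> G -> K
Depth = number of edges = 2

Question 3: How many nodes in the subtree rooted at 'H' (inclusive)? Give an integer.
Answer: 3

Derivation:
Subtree rooted at H contains: B, D, H
Count = 3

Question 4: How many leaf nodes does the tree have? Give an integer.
Answer: 5

Derivation:
Leaves (nodes with no children): A, C, D, J, K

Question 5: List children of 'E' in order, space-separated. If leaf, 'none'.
Node E's children (from adjacency): F, G

Answer: F G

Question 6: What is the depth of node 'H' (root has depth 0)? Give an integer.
Path from root to H: E -> G -> H
Depth = number of edges = 2

Answer: 2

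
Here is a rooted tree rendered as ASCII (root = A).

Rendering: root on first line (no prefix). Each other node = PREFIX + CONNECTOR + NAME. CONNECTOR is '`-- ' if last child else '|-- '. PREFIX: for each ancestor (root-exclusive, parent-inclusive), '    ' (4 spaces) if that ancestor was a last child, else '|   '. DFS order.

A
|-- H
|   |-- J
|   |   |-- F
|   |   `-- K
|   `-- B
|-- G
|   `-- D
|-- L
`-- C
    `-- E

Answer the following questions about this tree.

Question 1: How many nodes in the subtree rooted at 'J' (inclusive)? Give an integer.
Answer: 3

Derivation:
Subtree rooted at J contains: F, J, K
Count = 3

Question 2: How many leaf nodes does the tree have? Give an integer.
Answer: 6

Derivation:
Leaves (nodes with no children): B, D, E, F, K, L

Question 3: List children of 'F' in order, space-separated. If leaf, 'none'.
Node F's children (from adjacency): (leaf)

Answer: none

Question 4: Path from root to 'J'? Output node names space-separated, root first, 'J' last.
Walk down from root: A -> H -> J

Answer: A H J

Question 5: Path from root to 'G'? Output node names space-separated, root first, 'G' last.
Walk down from root: A -> G

Answer: A G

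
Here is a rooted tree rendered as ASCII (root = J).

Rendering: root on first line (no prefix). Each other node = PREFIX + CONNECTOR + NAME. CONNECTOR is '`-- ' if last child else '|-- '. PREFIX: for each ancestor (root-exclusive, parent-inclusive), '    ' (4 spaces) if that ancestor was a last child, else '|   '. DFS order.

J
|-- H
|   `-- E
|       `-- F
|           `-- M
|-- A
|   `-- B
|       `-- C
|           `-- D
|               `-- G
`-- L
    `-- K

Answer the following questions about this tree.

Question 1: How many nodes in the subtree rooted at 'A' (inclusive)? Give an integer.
Subtree rooted at A contains: A, B, C, D, G
Count = 5

Answer: 5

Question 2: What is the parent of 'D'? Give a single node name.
Scan adjacency: D appears as child of C

Answer: C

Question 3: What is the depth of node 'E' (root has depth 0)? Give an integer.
Path from root to E: J -> H -> E
Depth = number of edges = 2

Answer: 2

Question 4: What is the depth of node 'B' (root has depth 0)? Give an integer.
Answer: 2

Derivation:
Path from root to B: J -> A -> B
Depth = number of edges = 2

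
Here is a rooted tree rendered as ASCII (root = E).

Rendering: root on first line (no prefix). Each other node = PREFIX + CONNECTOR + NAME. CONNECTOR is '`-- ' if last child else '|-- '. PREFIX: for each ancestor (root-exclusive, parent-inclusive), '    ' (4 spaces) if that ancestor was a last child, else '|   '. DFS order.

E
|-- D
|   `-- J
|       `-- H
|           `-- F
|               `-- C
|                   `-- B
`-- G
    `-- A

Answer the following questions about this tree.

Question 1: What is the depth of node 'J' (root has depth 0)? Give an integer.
Answer: 2

Derivation:
Path from root to J: E -> D -> J
Depth = number of edges = 2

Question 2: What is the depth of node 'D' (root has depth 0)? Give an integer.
Path from root to D: E -> D
Depth = number of edges = 1

Answer: 1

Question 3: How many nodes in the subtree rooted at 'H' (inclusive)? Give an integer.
Subtree rooted at H contains: B, C, F, H
Count = 4

Answer: 4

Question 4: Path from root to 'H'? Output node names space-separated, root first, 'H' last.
Answer: E D J H

Derivation:
Walk down from root: E -> D -> J -> H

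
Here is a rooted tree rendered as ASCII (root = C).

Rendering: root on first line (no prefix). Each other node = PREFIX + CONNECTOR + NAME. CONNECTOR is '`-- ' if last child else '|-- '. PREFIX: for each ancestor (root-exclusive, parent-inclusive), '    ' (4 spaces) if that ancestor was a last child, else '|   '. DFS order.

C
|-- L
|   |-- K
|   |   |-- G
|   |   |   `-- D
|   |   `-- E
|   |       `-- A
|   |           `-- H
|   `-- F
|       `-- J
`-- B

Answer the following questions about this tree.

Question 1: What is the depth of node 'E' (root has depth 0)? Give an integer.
Path from root to E: C -> L -> K -> E
Depth = number of edges = 3

Answer: 3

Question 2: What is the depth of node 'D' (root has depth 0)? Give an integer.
Path from root to D: C -> L -> K -> G -> D
Depth = number of edges = 4

Answer: 4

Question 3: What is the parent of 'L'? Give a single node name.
Scan adjacency: L appears as child of C

Answer: C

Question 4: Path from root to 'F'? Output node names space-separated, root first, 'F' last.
Answer: C L F

Derivation:
Walk down from root: C -> L -> F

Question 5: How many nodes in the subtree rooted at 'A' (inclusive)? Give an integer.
Subtree rooted at A contains: A, H
Count = 2

Answer: 2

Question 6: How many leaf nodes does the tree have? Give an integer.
Leaves (nodes with no children): B, D, H, J

Answer: 4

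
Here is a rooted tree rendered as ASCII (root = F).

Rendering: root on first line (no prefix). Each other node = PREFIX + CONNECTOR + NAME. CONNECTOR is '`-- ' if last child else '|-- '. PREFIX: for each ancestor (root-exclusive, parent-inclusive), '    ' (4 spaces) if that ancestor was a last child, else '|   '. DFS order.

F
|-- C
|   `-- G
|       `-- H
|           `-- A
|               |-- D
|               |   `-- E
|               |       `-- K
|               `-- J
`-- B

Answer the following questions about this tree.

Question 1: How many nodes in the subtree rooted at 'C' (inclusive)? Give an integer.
Subtree rooted at C contains: A, C, D, E, G, H, J, K
Count = 8

Answer: 8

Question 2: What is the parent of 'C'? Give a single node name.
Answer: F

Derivation:
Scan adjacency: C appears as child of F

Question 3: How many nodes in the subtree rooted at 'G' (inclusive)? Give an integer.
Answer: 7

Derivation:
Subtree rooted at G contains: A, D, E, G, H, J, K
Count = 7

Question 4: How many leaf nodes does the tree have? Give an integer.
Leaves (nodes with no children): B, J, K

Answer: 3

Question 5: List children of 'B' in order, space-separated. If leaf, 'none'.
Answer: none

Derivation:
Node B's children (from adjacency): (leaf)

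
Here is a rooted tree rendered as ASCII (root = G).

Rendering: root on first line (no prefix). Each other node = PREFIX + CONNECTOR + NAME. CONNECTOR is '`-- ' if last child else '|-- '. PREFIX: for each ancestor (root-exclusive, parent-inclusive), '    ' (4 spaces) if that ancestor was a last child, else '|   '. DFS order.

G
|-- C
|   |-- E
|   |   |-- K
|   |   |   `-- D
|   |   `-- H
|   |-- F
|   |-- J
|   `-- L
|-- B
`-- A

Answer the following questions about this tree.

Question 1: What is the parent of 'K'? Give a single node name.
Scan adjacency: K appears as child of E

Answer: E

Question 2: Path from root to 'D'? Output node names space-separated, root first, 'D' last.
Walk down from root: G -> C -> E -> K -> D

Answer: G C E K D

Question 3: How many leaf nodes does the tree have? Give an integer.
Answer: 7

Derivation:
Leaves (nodes with no children): A, B, D, F, H, J, L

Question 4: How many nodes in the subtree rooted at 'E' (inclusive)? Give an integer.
Subtree rooted at E contains: D, E, H, K
Count = 4

Answer: 4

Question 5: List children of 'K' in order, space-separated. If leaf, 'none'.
Answer: D

Derivation:
Node K's children (from adjacency): D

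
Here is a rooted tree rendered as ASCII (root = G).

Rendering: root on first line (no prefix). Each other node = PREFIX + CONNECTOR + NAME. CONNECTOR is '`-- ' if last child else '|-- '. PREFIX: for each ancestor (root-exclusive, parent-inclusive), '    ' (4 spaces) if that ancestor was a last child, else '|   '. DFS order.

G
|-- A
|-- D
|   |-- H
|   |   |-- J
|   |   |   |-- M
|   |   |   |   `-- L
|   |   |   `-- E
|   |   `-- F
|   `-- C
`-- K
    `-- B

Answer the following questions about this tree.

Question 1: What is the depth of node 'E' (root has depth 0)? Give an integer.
Path from root to E: G -> D -> H -> J -> E
Depth = number of edges = 4

Answer: 4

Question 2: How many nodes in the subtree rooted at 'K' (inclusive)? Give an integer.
Subtree rooted at K contains: B, K
Count = 2

Answer: 2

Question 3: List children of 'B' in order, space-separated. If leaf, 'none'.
Node B's children (from adjacency): (leaf)

Answer: none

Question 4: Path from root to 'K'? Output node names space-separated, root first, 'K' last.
Answer: G K

Derivation:
Walk down from root: G -> K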